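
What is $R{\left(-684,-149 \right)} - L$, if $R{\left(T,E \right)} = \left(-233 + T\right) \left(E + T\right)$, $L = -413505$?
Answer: $1177366$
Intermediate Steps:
$R{\left(-684,-149 \right)} - L = \left(\left(-684\right)^{2} - -34717 - -159372 - -101916\right) - -413505 = \left(467856 + 34717 + 159372 + 101916\right) + 413505 = 763861 + 413505 = 1177366$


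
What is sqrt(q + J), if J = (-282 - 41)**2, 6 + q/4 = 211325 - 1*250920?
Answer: 5*I*sqrt(2163) ≈ 232.54*I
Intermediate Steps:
q = -158404 (q = -24 + 4*(211325 - 1*250920) = -24 + 4*(211325 - 250920) = -24 + 4*(-39595) = -24 - 158380 = -158404)
J = 104329 (J = (-323)**2 = 104329)
sqrt(q + J) = sqrt(-158404 + 104329) = sqrt(-54075) = 5*I*sqrt(2163)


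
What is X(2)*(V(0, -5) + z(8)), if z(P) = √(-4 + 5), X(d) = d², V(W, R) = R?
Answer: -16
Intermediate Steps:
z(P) = 1 (z(P) = √1 = 1)
X(2)*(V(0, -5) + z(8)) = 2²*(-5 + 1) = 4*(-4) = -16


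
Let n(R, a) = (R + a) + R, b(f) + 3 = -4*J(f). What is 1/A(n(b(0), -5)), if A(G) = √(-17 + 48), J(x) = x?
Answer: √31/31 ≈ 0.17961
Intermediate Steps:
b(f) = -3 - 4*f
n(R, a) = a + 2*R
A(G) = √31
1/A(n(b(0), -5)) = 1/(√31) = √31/31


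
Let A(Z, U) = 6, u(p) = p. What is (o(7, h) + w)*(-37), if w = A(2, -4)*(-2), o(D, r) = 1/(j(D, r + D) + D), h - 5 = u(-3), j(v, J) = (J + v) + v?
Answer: 13283/30 ≈ 442.77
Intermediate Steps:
j(v, J) = J + 2*v
h = 2 (h = 5 - 3 = 2)
o(D, r) = 1/(r + 4*D) (o(D, r) = 1/(((r + D) + 2*D) + D) = 1/(((D + r) + 2*D) + D) = 1/((r + 3*D) + D) = 1/(r + 4*D))
w = -12 (w = 6*(-2) = -12)
(o(7, h) + w)*(-37) = (1/(2 + 4*7) - 12)*(-37) = (1/(2 + 28) - 12)*(-37) = (1/30 - 12)*(-37) = -359/30*(-37) = 13283/30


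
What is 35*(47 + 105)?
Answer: 5320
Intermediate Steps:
35*(47 + 105) = 35*152 = 5320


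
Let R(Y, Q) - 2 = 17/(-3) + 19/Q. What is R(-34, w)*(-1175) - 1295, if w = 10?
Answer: 4685/6 ≈ 780.83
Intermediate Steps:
R(Y, Q) = -11/3 + 19/Q (R(Y, Q) = 2 + (17/(-3) + 19/Q) = 2 + (17*(-⅓) + 19/Q) = 2 + (-17/3 + 19/Q) = -11/3 + 19/Q)
R(-34, w)*(-1175) - 1295 = (-11/3 + 19/10)*(-1175) - 1295 = -53/30*(-1175) - 1295 = 12455/6 - 1295 = 4685/6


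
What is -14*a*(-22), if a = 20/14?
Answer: 440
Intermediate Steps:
a = 10/7 (a = 20*(1/14) = 10/7 ≈ 1.4286)
-14*a*(-22) = -14*10/7*(-22) = -20*(-22) = 440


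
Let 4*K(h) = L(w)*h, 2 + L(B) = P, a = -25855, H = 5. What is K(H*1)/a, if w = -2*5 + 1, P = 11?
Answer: -9/20684 ≈ -0.00043512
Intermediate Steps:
w = -9 (w = -10 + 1 = -9)
L(B) = 9 (L(B) = -2 + 11 = 9)
K(h) = 9*h/4 (K(h) = (9*h)/4 = 9*h/4)
K(H*1)/a = (9*(5*1)/4)/(-25855) = ((9/4)*5)*(-1/25855) = (45/4)*(-1/25855) = -9/20684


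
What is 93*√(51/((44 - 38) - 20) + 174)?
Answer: 279*√3710/14 ≈ 1213.8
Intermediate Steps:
93*√(51/((44 - 38) - 20) + 174) = 93*√(51/(6 - 20) + 174) = 93*√(51/(-14) + 174) = 93*√(51*(-1/14) + 174) = 93*√(-51/14 + 174) = 93*√(2385/14) = 93*(3*√3710/14) = 279*√3710/14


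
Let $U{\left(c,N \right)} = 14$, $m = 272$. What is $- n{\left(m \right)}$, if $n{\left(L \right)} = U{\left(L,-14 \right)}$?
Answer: $-14$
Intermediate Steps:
$n{\left(L \right)} = 14$
$- n{\left(m \right)} = \left(-1\right) 14 = -14$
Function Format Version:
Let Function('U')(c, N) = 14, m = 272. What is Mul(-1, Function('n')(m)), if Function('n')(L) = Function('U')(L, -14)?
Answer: -14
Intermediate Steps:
Function('n')(L) = 14
Mul(-1, Function('n')(m)) = Mul(-1, 14) = -14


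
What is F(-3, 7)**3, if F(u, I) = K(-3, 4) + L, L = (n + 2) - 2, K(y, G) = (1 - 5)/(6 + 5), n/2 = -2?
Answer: -110592/1331 ≈ -83.089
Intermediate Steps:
n = -4 (n = 2*(-2) = -4)
K(y, G) = -4/11
L = -4 (L = (-4 + 2) - 2 = -2 - 2 = -4)
F(u, I) = -48/11 (F(u, I) = -4/11 - 4 = -48/11)
F(-3, 7)**3 = (-48/11)**3 = -110592/1331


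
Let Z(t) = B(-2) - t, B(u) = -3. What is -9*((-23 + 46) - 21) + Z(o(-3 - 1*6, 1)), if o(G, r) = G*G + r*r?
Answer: -103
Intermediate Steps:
o(G, r) = G² + r²
Z(t) = -3 - t
-9*((-23 + 46) - 21) + Z(o(-3 - 1*6, 1)) = -9*((-23 + 46) - 21) + (-3 - ((-3 - 1*6)² + 1²)) = -9*(23 - 21) + (-3 - ((-3 - 6)² + 1)) = -9*2 + (-3 - ((-9)² + 1)) = -18 + (-3 - (81 + 1)) = -18 + (-3 - 1*82) = -18 + (-3 - 82) = -18 - 85 = -103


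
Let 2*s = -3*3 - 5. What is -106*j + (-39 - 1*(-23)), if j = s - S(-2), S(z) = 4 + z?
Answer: 938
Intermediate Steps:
s = -7 (s = (-3*3 - 5)/2 = (-9 - 5)/2 = (½)*(-14) = -7)
j = -9 (j = -7 - (4 - 2) = -7 - 1*2 = -7 - 2 = -9)
-106*j + (-39 - 1*(-23)) = -106*(-9) + (-39 - 1*(-23)) = 954 + (-39 + 23) = 954 - 16 = 938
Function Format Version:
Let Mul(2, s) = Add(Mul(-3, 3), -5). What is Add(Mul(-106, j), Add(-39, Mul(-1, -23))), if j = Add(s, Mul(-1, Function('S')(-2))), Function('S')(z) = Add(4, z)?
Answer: 938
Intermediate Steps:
s = -7 (s = Mul(Rational(1, 2), Add(Mul(-3, 3), -5)) = Mul(Rational(1, 2), Add(-9, -5)) = Mul(Rational(1, 2), -14) = -7)
j = -9 (j = Add(-7, Mul(-1, Add(4, -2))) = Add(-7, Mul(-1, 2)) = Add(-7, -2) = -9)
Add(Mul(-106, j), Add(-39, Mul(-1, -23))) = Add(Mul(-106, -9), Add(-39, Mul(-1, -23))) = Add(954, Add(-39, 23)) = Add(954, -16) = 938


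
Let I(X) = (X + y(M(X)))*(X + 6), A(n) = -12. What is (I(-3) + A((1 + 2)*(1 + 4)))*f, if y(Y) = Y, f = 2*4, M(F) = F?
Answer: -240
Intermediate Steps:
f = 8
I(X) = 2*X*(6 + X) (I(X) = (X + X)*(X + 6) = (2*X)*(6 + X) = 2*X*(6 + X))
(I(-3) + A((1 + 2)*(1 + 4)))*f = (2*(-3)*(6 - 3) - 12)*8 = (2*(-3)*3 - 12)*8 = (-18 - 12)*8 = -30*8 = -240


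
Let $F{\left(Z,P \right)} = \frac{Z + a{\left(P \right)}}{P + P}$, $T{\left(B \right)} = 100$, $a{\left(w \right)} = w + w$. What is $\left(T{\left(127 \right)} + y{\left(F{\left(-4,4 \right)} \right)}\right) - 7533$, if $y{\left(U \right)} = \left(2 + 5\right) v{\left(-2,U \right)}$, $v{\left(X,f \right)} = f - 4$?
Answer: $- \frac{14915}{2} \approx -7457.5$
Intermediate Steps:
$v{\left(X,f \right)} = -4 + f$
$a{\left(w \right)} = 2 w$
$F{\left(Z,P \right)} = \frac{Z + 2 P}{2 P}$ ($F{\left(Z,P \right)} = \frac{Z + 2 P}{P + P} = \frac{Z + 2 P}{2 P}$)
$y{\left(U \right)} = -28 + 7 U$ ($y{\left(U \right)} = \left(2 + 5\right) \left(-4 + U\right) = 7 \left(-4 + U\right) = -28 + 7 U$)
$\left(T{\left(127 \right)} + y{\left(F{\left(-4,4 \right)} \right)}\right) - 7533 = \left(100 - \left(28 - 7 \frac{4 + \frac{1}{2} \left(-4\right)}{4}\right)\right) - 7533 = \left(100 - \left(28 - 7 \frac{4 - 2}{4}\right)\right) - 7533 = \left(100 - \left(28 - 7 \cdot \frac{1}{4} \cdot 2\right)\right) - 7533 = \left(100 + \left(-28 + 7 \cdot \frac{1}{2}\right)\right) - 7533 = \left(100 + \left(-28 + \frac{7}{2}\right)\right) - 7533 = \left(100 - \frac{49}{2}\right) - 7533 = \frac{151}{2} - 7533 = - \frac{14915}{2}$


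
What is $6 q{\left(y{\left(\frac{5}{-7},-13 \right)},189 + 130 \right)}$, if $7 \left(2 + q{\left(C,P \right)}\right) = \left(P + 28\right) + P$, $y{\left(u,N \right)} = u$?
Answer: $\frac{3912}{7} \approx 558.86$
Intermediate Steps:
$q{\left(C,P \right)} = 2 + \frac{2 P}{7}$ ($q{\left(C,P \right)} = -2 + \frac{\left(P + 28\right) + P}{7} = -2 + \frac{\left(28 + P\right) + P}{7} = -2 + \frac{28 + 2 P}{7} = -2 + \left(4 + \frac{2 P}{7}\right) = 2 + \frac{2 P}{7}$)
$6 q{\left(y{\left(\frac{5}{-7},-13 \right)},189 + 130 \right)} = 6 \left(2 + \frac{2 \left(189 + 130\right)}{7}\right) = 6 \left(2 + \frac{2}{7} \cdot 319\right) = 6 \left(2 + \frac{638}{7}\right) = 6 \cdot \frac{652}{7} = \frac{3912}{7}$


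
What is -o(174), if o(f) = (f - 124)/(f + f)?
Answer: -25/174 ≈ -0.14368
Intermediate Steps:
o(f) = (-124 + f)/(2*f) (o(f) = (-124 + f)/((2*f)) = (-124 + f)*(1/(2*f)) = (-124 + f)/(2*f))
-o(174) = -(-124 + 174)/(2*174) = -50/(2*174) = -1*25/174 = -25/174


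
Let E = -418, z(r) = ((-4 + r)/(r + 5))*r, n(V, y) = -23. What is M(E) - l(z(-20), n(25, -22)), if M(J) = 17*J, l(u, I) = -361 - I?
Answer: -6768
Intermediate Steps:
z(r) = r*(-4 + r)/(5 + r) (z(r) = ((-4 + r)/(5 + r))*r = r*(-4 + r)/(5 + r))
M(E) - l(z(-20), n(25, -22)) = 17*(-418) - (-361 - 1*(-23)) = -7106 - (-361 + 23) = -7106 - 1*(-338) = -7106 + 338 = -6768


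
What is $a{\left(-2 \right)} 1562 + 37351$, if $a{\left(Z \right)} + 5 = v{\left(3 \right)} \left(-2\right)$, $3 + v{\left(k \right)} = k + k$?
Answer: $20169$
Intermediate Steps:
$v{\left(k \right)} = -3 + 2 k$ ($v{\left(k \right)} = -3 + \left(k + k\right) = -3 + 2 k$)
$a{\left(Z \right)} = -11$ ($a{\left(Z \right)} = -5 + \left(-3 + 2 \cdot 3\right) \left(-2\right) = -5 + \left(-3 + 6\right) \left(-2\right) = -5 + 3 \left(-2\right) = -5 - 6 = -11$)
$a{\left(-2 \right)} 1562 + 37351 = \left(-11\right) 1562 + 37351 = -17182 + 37351 = 20169$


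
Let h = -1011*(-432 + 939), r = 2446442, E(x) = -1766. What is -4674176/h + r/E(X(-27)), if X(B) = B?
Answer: -47912896393/34815807 ≈ -1376.2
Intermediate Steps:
h = -512577 (h = -1011*507 = -512577)
-4674176/h + r/E(X(-27)) = -4674176/(-512577) + 2446442/(-1766) = -4674176*(-1/512577) + 2446442*(-1/1766) = 359552/39429 - 1223221/883 = -47912896393/34815807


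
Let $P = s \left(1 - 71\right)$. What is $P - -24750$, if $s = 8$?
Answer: $24190$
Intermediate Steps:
$P = -560$ ($P = 8 \left(1 - 71\right) = 8 \left(-70\right) = -560$)
$P - -24750 = -560 - -24750 = -560 + 24750 = 24190$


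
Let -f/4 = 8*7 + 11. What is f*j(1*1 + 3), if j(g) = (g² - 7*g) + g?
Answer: 2144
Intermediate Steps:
j(g) = g² - 6*g
f = -268 (f = -4*(8*7 + 11) = -4*(56 + 11) = -4*67 = -268)
f*j(1*1 + 3) = -268*(1*1 + 3)*(-6 + (1*1 + 3)) = -268*(1 + 3)*(-6 + (1 + 3)) = -1072*(-6 + 4) = -1072*(-2) = -268*(-8) = 2144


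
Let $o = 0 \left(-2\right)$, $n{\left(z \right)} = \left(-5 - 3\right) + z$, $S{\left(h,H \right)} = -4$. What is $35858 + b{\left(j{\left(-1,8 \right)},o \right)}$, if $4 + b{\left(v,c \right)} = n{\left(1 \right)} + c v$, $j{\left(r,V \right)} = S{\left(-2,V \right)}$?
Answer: $35847$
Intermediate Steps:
$j{\left(r,V \right)} = -4$
$n{\left(z \right)} = -8 + z$
$o = 0$
$b{\left(v,c \right)} = -11 + c v$ ($b{\left(v,c \right)} = -4 + \left(\left(-8 + 1\right) + c v\right) = -4 + \left(-7 + c v\right) = -11 + c v$)
$35858 + b{\left(j{\left(-1,8 \right)},o \right)} = 35858 + \left(-11 + 0 \left(-4\right)\right) = 35858 + \left(-11 + 0\right) = 35858 - 11 = 35847$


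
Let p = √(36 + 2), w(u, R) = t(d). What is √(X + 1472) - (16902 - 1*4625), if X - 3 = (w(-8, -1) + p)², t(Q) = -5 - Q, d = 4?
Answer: -12277 + √(1594 - 18*√38) ≈ -12238.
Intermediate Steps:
w(u, R) = -9 (w(u, R) = -5 - 1*4 = -5 - 4 = -9)
p = √38 ≈ 6.1644
X = 3 + (-9 + √38)² ≈ 11.041
√(X + 1472) - (16902 - 1*4625) = √((122 - 18*√38) + 1472) - (16902 - 1*4625) = √(1594 - 18*√38) - (16902 - 4625) = √(1594 - 18*√38) - 1*12277 = √(1594 - 18*√38) - 12277 = -12277 + √(1594 - 18*√38)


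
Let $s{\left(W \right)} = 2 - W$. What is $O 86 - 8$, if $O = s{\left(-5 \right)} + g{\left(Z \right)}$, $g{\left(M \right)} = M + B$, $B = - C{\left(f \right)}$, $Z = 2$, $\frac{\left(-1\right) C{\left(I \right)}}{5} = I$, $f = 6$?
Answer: $3346$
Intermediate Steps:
$C{\left(I \right)} = - 5 I$
$B = 30$ ($B = - \left(-5\right) 6 = \left(-1\right) \left(-30\right) = 30$)
$g{\left(M \right)} = 30 + M$ ($g{\left(M \right)} = M + 30 = 30 + M$)
$O = 39$ ($O = \left(2 - -5\right) + \left(30 + 2\right) = \left(2 + 5\right) + 32 = 7 + 32 = 39$)
$O 86 - 8 = 39 \cdot 86 - 8 = 3354 - 8 = 3346$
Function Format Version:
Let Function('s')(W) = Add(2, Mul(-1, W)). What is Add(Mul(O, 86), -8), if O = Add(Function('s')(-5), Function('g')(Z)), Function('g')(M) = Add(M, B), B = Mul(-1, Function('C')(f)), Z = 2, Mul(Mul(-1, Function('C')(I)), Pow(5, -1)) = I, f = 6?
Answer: 3346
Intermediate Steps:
Function('C')(I) = Mul(-5, I)
B = 30 (B = Mul(-1, Mul(-5, 6)) = Mul(-1, -30) = 30)
Function('g')(M) = Add(30, M) (Function('g')(M) = Add(M, 30) = Add(30, M))
O = 39 (O = Add(Add(2, Mul(-1, -5)), Add(30, 2)) = Add(Add(2, 5), 32) = Add(7, 32) = 39)
Add(Mul(O, 86), -8) = Add(Mul(39, 86), -8) = Add(3354, -8) = 3346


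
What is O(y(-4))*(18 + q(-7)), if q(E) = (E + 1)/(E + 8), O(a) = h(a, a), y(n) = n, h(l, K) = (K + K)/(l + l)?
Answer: 12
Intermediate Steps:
h(l, K) = K/l (h(l, K) = (2*K)/((2*l)) = (2*K)*(1/(2*l)) = K/l)
O(a) = 1 (O(a) = a/a = 1)
q(E) = (1 + E)/(8 + E)
O(y(-4))*(18 + q(-7)) = 1*(18 + (1 - 7)/(8 - 7)) = 1*(18 - 6/1) = 1*(18 + 1*(-6)) = 1*(18 - 6) = 1*12 = 12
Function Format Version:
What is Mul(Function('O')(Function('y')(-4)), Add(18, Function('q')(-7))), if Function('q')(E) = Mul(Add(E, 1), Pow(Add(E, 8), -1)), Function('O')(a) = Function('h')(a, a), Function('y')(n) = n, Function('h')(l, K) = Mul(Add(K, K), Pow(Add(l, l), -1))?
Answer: 12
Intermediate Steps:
Function('h')(l, K) = Mul(K, Pow(l, -1)) (Function('h')(l, K) = Mul(Mul(2, K), Pow(Mul(2, l), -1)) = Mul(Mul(2, K), Mul(Rational(1, 2), Pow(l, -1))) = Mul(K, Pow(l, -1)))
Function('O')(a) = 1 (Function('O')(a) = Mul(a, Pow(a, -1)) = 1)
Function('q')(E) = Mul(Pow(Add(8, E), -1), Add(1, E)) (Function('q')(E) = Mul(Add(1, E), Pow(Add(8, E), -1)) = Mul(Pow(Add(8, E), -1), Add(1, E)))
Mul(Function('O')(Function('y')(-4)), Add(18, Function('q')(-7))) = Mul(1, Add(18, Mul(Pow(Add(8, -7), -1), Add(1, -7)))) = Mul(1, Add(18, Mul(Pow(1, -1), -6))) = Mul(1, Add(18, Mul(1, -6))) = Mul(1, Add(18, -6)) = Mul(1, 12) = 12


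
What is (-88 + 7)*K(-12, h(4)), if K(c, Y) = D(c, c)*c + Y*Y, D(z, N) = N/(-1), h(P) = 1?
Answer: 11583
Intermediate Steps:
D(z, N) = -N (D(z, N) = N*(-1) = -N)
K(c, Y) = Y² - c² (K(c, Y) = (-c)*c + Y*Y = -c² + Y² = Y² - c²)
(-88 + 7)*K(-12, h(4)) = (-88 + 7)*(1² - 1*(-12)²) = -81*(1 - 1*144) = -81*(1 - 144) = -81*(-143) = 11583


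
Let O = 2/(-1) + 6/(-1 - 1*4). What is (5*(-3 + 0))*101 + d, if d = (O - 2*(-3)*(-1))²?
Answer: -35759/25 ≈ -1430.4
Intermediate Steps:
O = -16/5 (O = 2*(-1) + 6/(-1 - 4) = -2 + 6/(-5) = -2 + 6*(-⅕) = -2 - 6/5 = -16/5 ≈ -3.2000)
d = 2116/25 (d = (-16/5 - 2*(-3)*(-1))² = (-16/5 + 6*(-1))² = (-16/5 - 6)² = (-46/5)² = 2116/25 ≈ 84.640)
(5*(-3 + 0))*101 + d = (5*(-3 + 0))*101 + 2116/25 = (5*(-3))*101 + 2116/25 = -15*101 + 2116/25 = -1515 + 2116/25 = -35759/25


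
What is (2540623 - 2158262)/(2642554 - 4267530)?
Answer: -382361/1624976 ≈ -0.23530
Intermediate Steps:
(2540623 - 2158262)/(2642554 - 4267530) = 382361/(-1624976) = 382361*(-1/1624976) = -382361/1624976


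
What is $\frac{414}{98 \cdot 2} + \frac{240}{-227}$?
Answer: $\frac{23469}{22246} \approx 1.055$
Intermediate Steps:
$\frac{414}{98 \cdot 2} + \frac{240}{-227} = \frac{414}{196} + 240 \left(- \frac{1}{227}\right) = 414 \cdot \frac{1}{196} - \frac{240}{227} = \frac{207}{98} - \frac{240}{227} = \frac{23469}{22246}$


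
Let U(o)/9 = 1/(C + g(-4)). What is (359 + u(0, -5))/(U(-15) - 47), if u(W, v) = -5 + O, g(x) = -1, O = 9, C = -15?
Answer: -5808/761 ≈ -7.6321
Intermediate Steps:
u(W, v) = 4 (u(W, v) = -5 + 9 = 4)
U(o) = -9/16 (U(o) = 9/(-15 - 1) = 9/(-16) = 9*(-1/16) = -9/16)
(359 + u(0, -5))/(U(-15) - 47) = (359 + 4)/(-9/16 - 47) = 363/(-761/16) = 363*(-16/761) = -5808/761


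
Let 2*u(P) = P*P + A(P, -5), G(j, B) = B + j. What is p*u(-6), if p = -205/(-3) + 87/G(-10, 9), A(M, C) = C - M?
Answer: -1036/3 ≈ -345.33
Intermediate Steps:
u(P) = -5/2 + P**2/2 - P/2 (u(P) = (P*P + (-5 - P))/2 = (P**2 + (-5 - P))/2 = (-5 + P**2 - P)/2 = -5/2 + P**2/2 - P/2)
p = -56/3 (p = -205/(-3) + 87/(9 - 10) = -205*(-1/3) + 87/(-1) = 205/3 + 87*(-1) = 205/3 - 87 = -56/3 ≈ -18.667)
p*u(-6) = -56*(-5/2 + (1/2)*(-6)**2 - 1/2*(-6))/3 = -56*(-5/2 + (1/2)*36 + 3)/3 = -56*(-5/2 + 18 + 3)/3 = -56/3*37/2 = -1036/3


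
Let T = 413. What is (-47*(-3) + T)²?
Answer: 306916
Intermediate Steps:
(-47*(-3) + T)² = (-47*(-3) + 413)² = (141 + 413)² = 554² = 306916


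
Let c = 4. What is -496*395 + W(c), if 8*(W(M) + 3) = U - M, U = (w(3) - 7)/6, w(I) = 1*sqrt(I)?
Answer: -9404335/48 + sqrt(3)/48 ≈ -1.9592e+5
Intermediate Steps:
w(I) = sqrt(I)
U = -7/6 + sqrt(3)/6 (U = (sqrt(3) - 7)/6 = (-7 + sqrt(3))*(1/6) = -7/6 + sqrt(3)/6 ≈ -0.87799)
W(M) = -151/48 - M/8 + sqrt(3)/48 (W(M) = -3 + ((-7/6 + sqrt(3)/6) - M)/8 = -3 + (-7/6 - M + sqrt(3)/6)/8 = -3 + (-7/48 - M/8 + sqrt(3)/48) = -151/48 - M/8 + sqrt(3)/48)
-496*395 + W(c) = -496*395 + (-151/48 - 1/8*4 + sqrt(3)/48) = -195920 + (-151/48 - 1/2 + sqrt(3)/48) = -195920 + (-175/48 + sqrt(3)/48) = -9404335/48 + sqrt(3)/48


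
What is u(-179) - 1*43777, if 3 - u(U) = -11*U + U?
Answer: -45564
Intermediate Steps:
u(U) = 3 + 10*U (u(U) = 3 - (-11*U + U) = 3 - (-10)*U = 3 + 10*U)
u(-179) - 1*43777 = (3 + 10*(-179)) - 1*43777 = (3 - 1790) - 43777 = -1787 - 43777 = -45564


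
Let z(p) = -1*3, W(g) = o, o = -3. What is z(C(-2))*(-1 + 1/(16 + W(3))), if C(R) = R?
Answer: 36/13 ≈ 2.7692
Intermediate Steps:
W(g) = -3
z(p) = -3
z(C(-2))*(-1 + 1/(16 + W(3))) = -3*(-1 + 1/(16 - 3)) = -3*(-1 + 1/13) = -3*(-12/13) = 36/13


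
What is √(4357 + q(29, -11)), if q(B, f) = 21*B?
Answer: √4966 ≈ 70.470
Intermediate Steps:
√(4357 + q(29, -11)) = √(4357 + 21*29) = √(4357 + 609) = √4966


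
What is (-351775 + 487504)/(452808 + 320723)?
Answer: 12339/70321 ≈ 0.17547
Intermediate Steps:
(-351775 + 487504)/(452808 + 320723) = 135729/773531 = 135729*(1/773531) = 12339/70321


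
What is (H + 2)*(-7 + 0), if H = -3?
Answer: 7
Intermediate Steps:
(H + 2)*(-7 + 0) = (-3 + 2)*(-7 + 0) = -1*(-7) = 7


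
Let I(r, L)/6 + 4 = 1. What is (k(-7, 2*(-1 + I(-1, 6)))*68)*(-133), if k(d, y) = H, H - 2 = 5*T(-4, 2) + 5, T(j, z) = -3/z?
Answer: 4522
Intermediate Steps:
I(r, L) = -18 (I(r, L) = -24 + 6*1 = -24 + 6 = -18)
H = -1/2 (H = 2 + (5*(-3/2) + 5) = 2 + (-15/2 + 5) = 2 - 5/2 = -1/2 ≈ -0.50000)
k(d, y) = -1/2
(k(-7, 2*(-1 + I(-1, 6)))*68)*(-133) = -1/2*68*(-133) = -34*(-133) = 4522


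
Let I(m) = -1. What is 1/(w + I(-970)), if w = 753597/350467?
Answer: 26959/31010 ≈ 0.86936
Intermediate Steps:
w = 57969/26959 (w = 753597*(1/350467) = 57969/26959 ≈ 2.1503)
1/(w + I(-970)) = 1/(57969/26959 - 1) = 1/(31010/26959) = 26959/31010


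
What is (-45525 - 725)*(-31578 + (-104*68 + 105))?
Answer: 1782706250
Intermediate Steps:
(-45525 - 725)*(-31578 + (-104*68 + 105)) = -46250*(-31578 + (-7072 + 105)) = -46250*(-31578 - 6967) = -46250*(-38545) = 1782706250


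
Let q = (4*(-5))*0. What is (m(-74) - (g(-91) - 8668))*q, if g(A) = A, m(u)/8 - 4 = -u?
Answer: 0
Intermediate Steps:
m(u) = 32 - 8*u (m(u) = 32 + 8*(-u) = 32 - 8*u)
q = 0 (q = -20*0 = 0)
(m(-74) - (g(-91) - 8668))*q = ((32 - 8*(-74)) - (-91 - 8668))*0 = ((32 + 592) - 1*(-8759))*0 = (624 + 8759)*0 = 9383*0 = 0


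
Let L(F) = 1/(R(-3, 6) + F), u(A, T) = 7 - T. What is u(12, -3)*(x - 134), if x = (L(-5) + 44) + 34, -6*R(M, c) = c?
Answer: -1685/3 ≈ -561.67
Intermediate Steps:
R(M, c) = -c/6
L(F) = 1/(-1 + F) (L(F) = 1/(-1/6*6 + F) = 1/(-1 + F))
x = 467/6 (x = (1/(-1 - 5) + 44) + 34 = (1/(-6) + 44) + 34 = (-1/6 + 44) + 34 = 263/6 + 34 = 467/6 ≈ 77.833)
u(12, -3)*(x - 134) = (7 - 1*(-3))*(467/6 - 134) = (7 + 3)*(-337/6) = 10*(-337/6) = -1685/3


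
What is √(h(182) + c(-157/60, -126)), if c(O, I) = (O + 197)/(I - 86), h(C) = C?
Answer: √1831184715/3180 ≈ 13.457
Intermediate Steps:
c(O, I) = (197 + O)/(-86 + I)
√(h(182) + c(-157/60, -126)) = √(182 + (197 - 157/60)/(-86 - 126)) = √(182 + (197 - 157*1/60)/(-212)) = √(182 - (197 - 157/60)/212) = √(182 - 1/212*11663/60) = √(182 - 11663/12720) = √(2303377/12720) = √1831184715/3180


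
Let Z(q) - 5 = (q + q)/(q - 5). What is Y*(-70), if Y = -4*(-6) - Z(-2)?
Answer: -1290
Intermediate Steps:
Z(q) = 5 + 2*q/(-5 + q) (Z(q) = 5 + (q + q)/(q - 5) = 5 + (2*q)/(-5 + q) = 5 + 2*q/(-5 + q))
Y = 129/7 (Y = -4*(-6) - (-25 + 7*(-2))/(-5 - 2) = 24 - (-25 - 14)/(-7) = 24 - (-1)*(-39)/7 = 24 - 1*39/7 = 24 - 39/7 = 129/7 ≈ 18.429)
Y*(-70) = (129/7)*(-70) = -1290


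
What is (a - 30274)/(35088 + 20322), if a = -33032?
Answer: -10551/9235 ≈ -1.1425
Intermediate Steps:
(a - 30274)/(35088 + 20322) = (-33032 - 30274)/(35088 + 20322) = -63306/55410 = -63306*1/55410 = -10551/9235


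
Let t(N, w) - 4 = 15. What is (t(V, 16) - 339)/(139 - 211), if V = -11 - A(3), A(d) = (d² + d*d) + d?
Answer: 40/9 ≈ 4.4444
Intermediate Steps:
A(d) = d + 2*d² (A(d) = (d² + d²) + d = 2*d² + d = d + 2*d²)
V = -32 (V = -11 - 3*(1 + 2*3) = -11 - 3*(1 + 6) = -11 - 3*7 = -11 - 1*21 = -11 - 21 = -32)
t(N, w) = 19 (t(N, w) = 4 + 15 = 19)
(t(V, 16) - 339)/(139 - 211) = (19 - 339)/(139 - 211) = -320/(-72) = -320*(-1/72) = 40/9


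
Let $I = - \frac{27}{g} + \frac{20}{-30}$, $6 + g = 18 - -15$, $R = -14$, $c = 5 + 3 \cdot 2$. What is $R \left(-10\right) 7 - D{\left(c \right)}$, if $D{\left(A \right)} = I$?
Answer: $\frac{2945}{3} \approx 981.67$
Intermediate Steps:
$c = 11$ ($c = 5 + 6 = 11$)
$g = 27$ ($g = -6 + \left(18 - -15\right) = -6 + \left(18 + 15\right) = -6 + 33 = 27$)
$I = - \frac{5}{3}$ ($I = - \frac{27}{27} + \frac{20}{-30} = \left(-27\right) \frac{1}{27} + 20 \left(- \frac{1}{30}\right) = -1 - \frac{2}{3} = - \frac{5}{3} \approx -1.6667$)
$D{\left(A \right)} = - \frac{5}{3}$
$R \left(-10\right) 7 - D{\left(c \right)} = \left(-14\right) \left(-10\right) 7 - - \frac{5}{3} = 140 \cdot 7 + \frac{5}{3} = 980 + \frac{5}{3} = \frac{2945}{3}$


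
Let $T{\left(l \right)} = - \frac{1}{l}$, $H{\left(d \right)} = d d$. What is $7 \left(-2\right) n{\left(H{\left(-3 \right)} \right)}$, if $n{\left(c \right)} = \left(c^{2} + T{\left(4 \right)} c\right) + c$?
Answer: $- \frac{2457}{2} \approx -1228.5$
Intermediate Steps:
$H{\left(d \right)} = d^{2}$
$n{\left(c \right)} = c^{2} + \frac{3 c}{4}$ ($n{\left(c \right)} = \left(c^{2} + - \frac{1}{4} c\right) + c = \left(c^{2} + \left(-1\right) \frac{1}{4} c\right) + c = \left(c^{2} - \frac{c}{4}\right) + c = c^{2} + \frac{3 c}{4}$)
$7 \left(-2\right) n{\left(H{\left(-3 \right)} \right)} = 7 \left(-2\right) \frac{\left(-3\right)^{2} \left(3 + 4 \left(-3\right)^{2}\right)}{4} = - 14 \cdot \frac{1}{4} \cdot 9 \left(3 + 4 \cdot 9\right) = - 14 \cdot \frac{1}{4} \cdot 9 \left(3 + 36\right) = - 14 \cdot \frac{1}{4} \cdot 9 \cdot 39 = \left(-14\right) \frac{351}{4} = - \frac{2457}{2}$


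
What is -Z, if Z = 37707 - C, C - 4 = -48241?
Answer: -85944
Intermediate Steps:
C = -48237 (C = 4 - 48241 = -48237)
Z = 85944 (Z = 37707 - 1*(-48237) = 37707 + 48237 = 85944)
-Z = -1*85944 = -85944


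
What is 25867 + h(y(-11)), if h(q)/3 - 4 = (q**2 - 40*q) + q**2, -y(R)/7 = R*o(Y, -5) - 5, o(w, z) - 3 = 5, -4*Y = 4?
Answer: 2490565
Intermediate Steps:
Y = -1 (Y = -1/4*4 = -1)
o(w, z) = 8 (o(w, z) = 3 + 5 = 8)
y(R) = 35 - 56*R (y(R) = -7*(R*8 - 5) = -7*(8*R - 5) = -7*(-5 + 8*R) = 35 - 56*R)
h(q) = 12 - 120*q + 6*q**2 (h(q) = 12 + 3*((q**2 - 40*q) + q**2) = 12 + 3*(-40*q + 2*q**2) = 12 + (-120*q + 6*q**2) = 12 - 120*q + 6*q**2)
25867 + h(y(-11)) = 25867 + (12 - 120*(35 - 56*(-11)) + 6*(35 - 56*(-11))**2) = 25867 + (12 - 120*(35 + 616) + 6*(35 + 616)**2) = 25867 + (12 - 120*651 + 6*651**2) = 25867 + (12 - 78120 + 6*423801) = 25867 + (12 - 78120 + 2542806) = 25867 + 2464698 = 2490565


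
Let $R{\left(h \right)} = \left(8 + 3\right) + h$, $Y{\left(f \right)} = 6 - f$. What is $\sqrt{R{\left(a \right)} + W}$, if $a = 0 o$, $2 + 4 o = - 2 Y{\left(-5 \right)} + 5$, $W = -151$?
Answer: $2 i \sqrt{35} \approx 11.832 i$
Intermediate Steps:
$o = - \frac{19}{4}$ ($o = - \frac{1}{2} + \frac{- 2 \left(6 - -5\right) + 5}{4} = - \frac{1}{2} + \frac{- 2 \left(6 + 5\right) + 5}{4} = - \frac{1}{2} + \frac{\left(-2\right) 11 + 5}{4} = - \frac{1}{2} + \frac{-22 + 5}{4} = - \frac{1}{2} + \frac{1}{4} \left(-17\right) = - \frac{1}{2} - \frac{17}{4} = - \frac{19}{4} \approx -4.75$)
$a = 0$ ($a = 0 \left(- \frac{19}{4}\right) = 0$)
$R{\left(h \right)} = 11 + h$
$\sqrt{R{\left(a \right)} + W} = \sqrt{\left(11 + 0\right) - 151} = \sqrt{11 - 151} = \sqrt{-140} = 2 i \sqrt{35}$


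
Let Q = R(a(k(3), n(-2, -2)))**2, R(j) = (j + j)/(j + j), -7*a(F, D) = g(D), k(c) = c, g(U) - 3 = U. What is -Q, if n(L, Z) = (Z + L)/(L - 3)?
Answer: -1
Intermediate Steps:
g(U) = 3 + U
n(L, Z) = (L + Z)/(-3 + L)
a(F, D) = -3/7 - D/7 (a(F, D) = -(3 + D)/7 = -3/7 - D/7)
R(j) = 1 (R(j) = (2*j)/((2*j)) = (2*j)*(1/(2*j)) = 1)
Q = 1 (Q = 1**2 = 1)
-Q = -1*1 = -1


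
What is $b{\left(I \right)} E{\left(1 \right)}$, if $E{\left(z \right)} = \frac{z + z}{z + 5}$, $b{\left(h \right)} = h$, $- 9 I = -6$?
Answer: $\frac{2}{9} \approx 0.22222$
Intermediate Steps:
$I = \frac{2}{3}$ ($I = \left(- \frac{1}{9}\right) \left(-6\right) = \frac{2}{3} \approx 0.66667$)
$E{\left(z \right)} = \frac{2 z}{5 + z}$
$b{\left(I \right)} E{\left(1 \right)} = \frac{2 \cdot 2 \cdot 1 \frac{1}{5 + 1}}{3} = \frac{2 \cdot 2 \cdot 1 \cdot \frac{1}{6}}{3} = \frac{2}{3} \cdot \frac{1}{3} = \frac{2}{9}$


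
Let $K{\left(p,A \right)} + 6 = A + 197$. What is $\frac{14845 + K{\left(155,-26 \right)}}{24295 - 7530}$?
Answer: $\frac{3002}{3353} \approx 0.89532$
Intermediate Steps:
$K{\left(p,A \right)} = 191 + A$ ($K{\left(p,A \right)} = -6 + \left(A + 197\right) = -6 + \left(197 + A\right) = 191 + A$)
$\frac{14845 + K{\left(155,-26 \right)}}{24295 - 7530} = \frac{14845 + \left(191 - 26\right)}{24295 - 7530} = \frac{14845 + 165}{16765} = 15010 \cdot \frac{1}{16765} = \frac{3002}{3353}$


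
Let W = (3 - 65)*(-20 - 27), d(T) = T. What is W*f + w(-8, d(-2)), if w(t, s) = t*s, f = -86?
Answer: -250588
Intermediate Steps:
W = 2914 (W = -62*(-47) = 2914)
w(t, s) = s*t
W*f + w(-8, d(-2)) = 2914*(-86) - 2*(-8) = -250604 + 16 = -250588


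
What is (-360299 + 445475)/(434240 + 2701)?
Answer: 9464/48549 ≈ 0.19494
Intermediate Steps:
(-360299 + 445475)/(434240 + 2701) = 85176/436941 = 85176*(1/436941) = 9464/48549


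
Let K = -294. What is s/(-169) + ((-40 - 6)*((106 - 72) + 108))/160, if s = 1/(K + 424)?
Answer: -717541/17576 ≈ -40.825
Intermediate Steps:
s = 1/130 (s = 1/(-294 + 424) = 1/130 ≈ 0.0076923)
s/(-169) + ((-40 - 6)*((106 - 72) + 108))/160 = (1/130)/(-169) + ((-40 - 6)*((106 - 72) + 108))/160 = (1/130)*(-1/169) - 46*(34 + 108)*(1/160) = -1/21970 - 46*142*(1/160) = -1/21970 - 6532*1/160 = -1/21970 - 1633/40 = -717541/17576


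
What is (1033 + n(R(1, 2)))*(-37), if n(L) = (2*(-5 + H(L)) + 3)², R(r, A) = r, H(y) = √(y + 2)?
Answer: -40478 + 1036*√3 ≈ -38684.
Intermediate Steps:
H(y) = √(2 + y)
n(L) = (-7 + 2*√(2 + L))² (n(L) = (2*(-5 + √(2 + L)) + 3)² = ((-10 + 2*√(2 + L)) + 3)² = (-7 + 2*√(2 + L))²)
(1033 + n(R(1, 2)))*(-37) = (1033 + (-7 + 2*√(2 + 1))²)*(-37) = (1033 + (-7 + 2*√3)²)*(-37) = -38221 - 37*(-7 + 2*√3)²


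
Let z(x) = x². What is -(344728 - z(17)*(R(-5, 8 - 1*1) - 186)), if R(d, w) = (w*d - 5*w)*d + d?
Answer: -298777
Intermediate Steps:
R(d, w) = d + d*(-5*w + d*w) (R(d, w) = (d*w - 5*w)*d + d = (-5*w + d*w)*d + d = d*(-5*w + d*w) + d = d + d*(-5*w + d*w))
-(344728 - z(17)*(R(-5, 8 - 1*1) - 186)) = -(344728 - 17²*(-5*(1 - 5*(8 - 1*1) - 5*(8 - 1*1)) - 186)) = -(344728 - 289*(-5*(1 - 5*(8 - 1) - 5*(8 - 1)) - 186)) = -(344728 - 289*(-5*(1 - 5*7 - 5*7) - 186)) = -(344728 - 289*(-5*(1 - 35 - 35) - 186)) = -(344728 - 289*(-5*(-69) - 186)) = -(344728 - 289*(345 - 186)) = -(344728 - 289*159) = -(344728 - 1*45951) = -(344728 - 45951) = -1*298777 = -298777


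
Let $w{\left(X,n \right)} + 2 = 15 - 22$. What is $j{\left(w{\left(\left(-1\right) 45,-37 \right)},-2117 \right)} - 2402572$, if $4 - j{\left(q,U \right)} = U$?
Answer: $-2400451$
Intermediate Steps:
$w{\left(X,n \right)} = -9$ ($w{\left(X,n \right)} = -2 + \left(15 - 22\right) = -2 - 7 = -9$)
$j{\left(q,U \right)} = 4 - U$
$j{\left(w{\left(\left(-1\right) 45,-37 \right)},-2117 \right)} - 2402572 = \left(4 - -2117\right) - 2402572 = \left(4 + 2117\right) - 2402572 = 2121 - 2402572 = -2400451$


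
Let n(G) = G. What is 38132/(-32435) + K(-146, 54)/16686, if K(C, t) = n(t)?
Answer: -11750353/10022415 ≈ -1.1724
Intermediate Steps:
K(C, t) = t
38132/(-32435) + K(-146, 54)/16686 = 38132/(-32435) + 54/16686 = 38132*(-1/32435) + 54*(1/16686) = -38132/32435 + 1/309 = -11750353/10022415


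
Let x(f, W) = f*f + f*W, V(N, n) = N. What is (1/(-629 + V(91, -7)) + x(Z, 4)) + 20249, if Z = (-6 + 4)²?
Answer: 10911177/538 ≈ 20281.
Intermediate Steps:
Z = 4 (Z = (-2)² = 4)
x(f, W) = f² + W*f
(1/(-629 + V(91, -7)) + x(Z, 4)) + 20249 = (1/(-629 + 91) + 4*(4 + 4)) + 20249 = (1/(-538) + 4*8) + 20249 = (-1/538 + 32) + 20249 = 17215/538 + 20249 = 10911177/538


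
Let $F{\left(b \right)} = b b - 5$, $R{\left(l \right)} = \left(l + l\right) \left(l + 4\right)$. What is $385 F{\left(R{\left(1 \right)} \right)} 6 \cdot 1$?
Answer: $219450$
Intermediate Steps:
$R{\left(l \right)} = 2 l \left(4 + l\right)$
$F{\left(b \right)} = -5 + b^{2}$ ($F{\left(b \right)} = b^{2} - 5 = -5 + b^{2}$)
$385 F{\left(R{\left(1 \right)} \right)} 6 \cdot 1 = 385 \left(-5 + \left(2 \cdot 1 \left(4 + 1\right)\right)^{2}\right) 6 \cdot 1 = 385 \left(-5 + \left(2 \cdot 1 \cdot 5\right)^{2}\right) 6 \cdot 1 = 385 \left(-5 + 10^{2}\right) 6 \cdot 1 = 385 \left(-5 + 100\right) 6 \cdot 1 = 385 \cdot 95 \cdot 6 \cdot 1 = 385 \cdot 570 \cdot 1 = 385 \cdot 570 = 219450$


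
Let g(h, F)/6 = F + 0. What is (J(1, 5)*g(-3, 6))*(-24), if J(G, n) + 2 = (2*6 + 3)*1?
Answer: -11232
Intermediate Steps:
g(h, F) = 6*F (g(h, F) = 6*(F + 0) = 6*F)
J(G, n) = 13 (J(G, n) = -2 + (2*6 + 3)*1 = -2 + (12 + 3)*1 = -2 + 15*1 = -2 + 15 = 13)
(J(1, 5)*g(-3, 6))*(-24) = (13*(6*6))*(-24) = (13*36)*(-24) = 468*(-24) = -11232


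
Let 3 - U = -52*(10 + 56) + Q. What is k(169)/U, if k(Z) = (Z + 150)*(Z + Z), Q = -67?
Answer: 53911/1751 ≈ 30.789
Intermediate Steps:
k(Z) = 2*Z*(150 + Z) (k(Z) = (150 + Z)*(2*Z) = 2*Z*(150 + Z))
U = 3502 (U = 3 - (-52*(10 + 56) - 67) = 3 - (-52*66 - 67) = 3 - (-3432 - 67) = 3 - 1*(-3499) = 3 + 3499 = 3502)
k(169)/U = (2*169*(150 + 169))/3502 = (2*169*319)*(1/3502) = 107822*(1/3502) = 53911/1751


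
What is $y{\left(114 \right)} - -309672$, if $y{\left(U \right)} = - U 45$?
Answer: $304542$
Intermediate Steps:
$y{\left(U \right)} = - 45 U$
$y{\left(114 \right)} - -309672 = \left(-45\right) 114 - -309672 = -5130 + 309672 = 304542$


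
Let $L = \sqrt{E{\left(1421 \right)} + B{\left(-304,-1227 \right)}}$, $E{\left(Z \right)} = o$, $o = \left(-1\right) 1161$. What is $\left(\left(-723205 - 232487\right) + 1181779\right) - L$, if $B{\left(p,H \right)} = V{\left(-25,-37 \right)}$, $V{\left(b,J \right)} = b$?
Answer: $226087 - i \sqrt{1186} \approx 2.2609 \cdot 10^{5} - 34.438 i$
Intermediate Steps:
$B{\left(p,H \right)} = -25$
$o = -1161$
$E{\left(Z \right)} = -1161$
$L = i \sqrt{1186}$ ($L = \sqrt{-1161 - 25} = \sqrt{-1186} = i \sqrt{1186} \approx 34.438 i$)
$\left(\left(-723205 - 232487\right) + 1181779\right) - L = \left(\left(-723205 - 232487\right) + 1181779\right) - i \sqrt{1186} = \left(-955692 + 1181779\right) - i \sqrt{1186} = 226087 - i \sqrt{1186}$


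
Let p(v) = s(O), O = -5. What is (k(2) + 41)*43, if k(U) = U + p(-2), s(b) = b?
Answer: 1634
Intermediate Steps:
p(v) = -5
k(U) = -5 + U (k(U) = U - 5 = -5 + U)
(k(2) + 41)*43 = ((-5 + 2) + 41)*43 = (-3 + 41)*43 = 38*43 = 1634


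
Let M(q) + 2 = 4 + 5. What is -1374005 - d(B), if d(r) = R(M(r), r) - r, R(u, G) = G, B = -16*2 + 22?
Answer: -1374005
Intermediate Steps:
M(q) = 7 (M(q) = -2 + (4 + 5) = -2 + 9 = 7)
B = -10 (B = -32 + 22 = -10)
d(r) = 0 (d(r) = r - r = 0)
-1374005 - d(B) = -1374005 - 1*0 = -1374005 + 0 = -1374005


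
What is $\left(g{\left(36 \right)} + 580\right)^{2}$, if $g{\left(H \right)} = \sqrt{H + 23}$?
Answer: $\left(580 + \sqrt{59}\right)^{2} \approx 3.4537 \cdot 10^{5}$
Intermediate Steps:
$g{\left(H \right)} = \sqrt{23 + H}$
$\left(g{\left(36 \right)} + 580\right)^{2} = \left(\sqrt{23 + 36} + 580\right)^{2} = \left(\sqrt{59} + 580\right)^{2} = \left(580 + \sqrt{59}\right)^{2}$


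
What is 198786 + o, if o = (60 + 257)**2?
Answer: 299275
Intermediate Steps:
o = 100489 (o = 317**2 = 100489)
198786 + o = 198786 + 100489 = 299275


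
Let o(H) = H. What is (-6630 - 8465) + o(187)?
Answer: -14908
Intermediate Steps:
(-6630 - 8465) + o(187) = (-6630 - 8465) + 187 = -15095 + 187 = -14908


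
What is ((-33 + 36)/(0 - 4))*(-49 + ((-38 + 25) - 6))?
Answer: 51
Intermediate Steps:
((-33 + 36)/(0 - 4))*(-49 + ((-38 + 25) - 6)) = (3/(-4))*(-49 + (-13 - 6)) = (3*(-¼))*(-49 - 19) = -¾*(-68) = 51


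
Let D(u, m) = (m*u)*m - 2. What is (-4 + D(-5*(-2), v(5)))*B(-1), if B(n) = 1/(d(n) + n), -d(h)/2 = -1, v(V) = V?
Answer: 244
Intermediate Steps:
d(h) = 2 (d(h) = -2*(-1) = 2)
D(u, m) = -2 + u*m**2 (D(u, m) = u*m**2 - 2 = -2 + u*m**2)
B(n) = 1/(2 + n)
(-4 + D(-5*(-2), v(5)))*B(-1) = (-4 + (-2 - 5*(-2)*5**2))/(2 - 1) = (-4 + (-2 + 10*25))/1 = (-4 + (-2 + 250))*1 = (-4 + 248)*1 = 244*1 = 244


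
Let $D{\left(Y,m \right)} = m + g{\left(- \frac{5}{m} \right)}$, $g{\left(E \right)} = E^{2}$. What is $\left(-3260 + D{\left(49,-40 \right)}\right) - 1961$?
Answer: $- \frac{336703}{64} \approx -5261.0$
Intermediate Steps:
$D{\left(Y,m \right)} = m + \frac{25}{m^{2}}$ ($D{\left(Y,m \right)} = m + \left(- \frac{5}{m}\right)^{2} = m + \frac{25}{m^{2}}$)
$\left(-3260 + D{\left(49,-40 \right)}\right) - 1961 = \left(-3260 - \left(40 - \frac{25}{1600}\right)\right) - 1961 = \left(-3260 + \left(-40 + 25 \cdot \frac{1}{1600}\right)\right) - 1961 = \left(-3260 + \left(-40 + \frac{1}{64}\right)\right) - 1961 = \left(-3260 - \frac{2559}{64}\right) - 1961 = - \frac{211199}{64} - 1961 = - \frac{336703}{64}$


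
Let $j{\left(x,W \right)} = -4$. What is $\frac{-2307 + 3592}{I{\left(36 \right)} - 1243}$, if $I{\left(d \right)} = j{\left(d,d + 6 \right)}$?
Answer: $- \frac{1285}{1247} \approx -1.0305$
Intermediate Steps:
$I{\left(d \right)} = -4$
$\frac{-2307 + 3592}{I{\left(36 \right)} - 1243} = \frac{-2307 + 3592}{-4 - 1243} = \frac{1285}{-1247} = 1285 \left(- \frac{1}{1247}\right) = - \frac{1285}{1247}$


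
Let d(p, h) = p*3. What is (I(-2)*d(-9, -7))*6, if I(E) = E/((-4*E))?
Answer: 81/2 ≈ 40.500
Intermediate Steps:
d(p, h) = 3*p
I(E) = -1/4 (I(E) = E*(-1/(4*E)) = -1/4)
(I(-2)*d(-9, -7))*6 = -3*(-9)/4*6 = -1/4*(-27)*6 = (27/4)*6 = 81/2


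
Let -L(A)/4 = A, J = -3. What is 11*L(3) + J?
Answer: -135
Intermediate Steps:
L(A) = -4*A
11*L(3) + J = 11*(-4*3) - 3 = 11*(-12) - 3 = -132 - 3 = -135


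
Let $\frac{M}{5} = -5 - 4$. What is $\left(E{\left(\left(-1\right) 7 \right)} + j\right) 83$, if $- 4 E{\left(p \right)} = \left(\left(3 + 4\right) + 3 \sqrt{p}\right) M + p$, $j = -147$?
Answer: $- \frac{11039}{2} + \frac{11205 i \sqrt{7}}{4} \approx -5519.5 + 7411.4 i$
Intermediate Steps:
$M = -45$ ($M = 5 \left(-5 - 4\right) = 5 \left(-9\right) = -45$)
$E{\left(p \right)} = \frac{315}{4} - \frac{p}{4} + \frac{135 \sqrt{p}}{4}$ ($E{\left(p \right)} = - \frac{\left(\left(3 + 4\right) + 3 \sqrt{p}\right) \left(-45\right) + p}{4} = - \frac{\left(7 + 3 \sqrt{p}\right) \left(-45\right) + p}{4} = - \frac{\left(-315 - 135 \sqrt{p}\right) + p}{4} = - \frac{-315 + p - 135 \sqrt{p}}{4} = \frac{315}{4} - \frac{p}{4} + \frac{135 \sqrt{p}}{4}$)
$\left(E{\left(\left(-1\right) 7 \right)} + j\right) 83 = \left(\left(\frac{315}{4} - \frac{\left(-1\right) 7}{4} + \frac{135 \sqrt{\left(-1\right) 7}}{4}\right) - 147\right) 83 = \left(\left(\frac{315}{4} - - \frac{7}{4} + \frac{135 \sqrt{-7}}{4}\right) - 147\right) 83 = \left(\left(\frac{315}{4} + \frac{7}{4} + \frac{135 i \sqrt{7}}{4}\right) - 147\right) 83 = \left(\left(\frac{161}{2} + \frac{135 i \sqrt{7}}{4}\right) - 147\right) 83 = \left(- \frac{133}{2} + \frac{135 i \sqrt{7}}{4}\right) 83 = - \frac{11039}{2} + \frac{11205 i \sqrt{7}}{4}$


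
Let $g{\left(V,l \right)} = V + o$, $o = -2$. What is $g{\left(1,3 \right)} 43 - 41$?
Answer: $-84$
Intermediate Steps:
$g{\left(V,l \right)} = -2 + V$ ($g{\left(V,l \right)} = V - 2 = -2 + V$)
$g{\left(1,3 \right)} 43 - 41 = \left(-2 + 1\right) 43 - 41 = \left(-1\right) 43 - 41 = -43 - 41 = -84$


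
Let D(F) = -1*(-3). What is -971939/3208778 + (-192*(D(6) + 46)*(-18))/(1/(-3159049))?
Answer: -1716587111834239907/3208778 ≈ -5.3497e+11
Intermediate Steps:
D(F) = 3
-971939/3208778 + (-192*(D(6) + 46)*(-18))/(1/(-3159049)) = -971939/3208778 + (-192*(3 + 46)*(-18))/(1/(-3159049)) = -971939*1/3208778 + (-192*49*(-18))/(-1/3159049) = -971939/3208778 - 9408*(-18)*(-3159049) = -971939/3208778 + 169344*(-3159049) = -971939/3208778 - 534965993856 = -1716587111834239907/3208778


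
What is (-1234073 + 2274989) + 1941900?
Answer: 2982816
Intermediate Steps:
(-1234073 + 2274989) + 1941900 = 1040916 + 1941900 = 2982816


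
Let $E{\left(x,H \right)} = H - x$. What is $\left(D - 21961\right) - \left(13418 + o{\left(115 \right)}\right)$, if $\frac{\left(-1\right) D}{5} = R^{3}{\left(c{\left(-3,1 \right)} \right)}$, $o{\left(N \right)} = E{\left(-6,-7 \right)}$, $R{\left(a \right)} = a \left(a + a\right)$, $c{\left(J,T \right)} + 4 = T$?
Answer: $-64538$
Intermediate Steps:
$c{\left(J,T \right)} = -4 + T$
$R{\left(a \right)} = 2 a^{2}$ ($R{\left(a \right)} = a 2 a = 2 a^{2}$)
$o{\left(N \right)} = -1$ ($o{\left(N \right)} = -7 - -6 = -7 + 6 = -1$)
$D = -29160$ ($D = - 5 \left(2 \left(-4 + 1\right)^{2}\right)^{3} = - 5 \left(2 \left(-3\right)^{2}\right)^{3} = - 5 \left(2 \cdot 9\right)^{3} = - 5 \cdot 18^{3} = \left(-5\right) 5832 = -29160$)
$\left(D - 21961\right) - \left(13418 + o{\left(115 \right)}\right) = \left(-29160 - 21961\right) - 13417 = -51121 + \left(-13418 + 1\right) = -51121 - 13417 = -64538$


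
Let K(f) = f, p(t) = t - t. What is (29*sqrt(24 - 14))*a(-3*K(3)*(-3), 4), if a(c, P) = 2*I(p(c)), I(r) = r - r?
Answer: 0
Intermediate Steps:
p(t) = 0
I(r) = 0
a(c, P) = 0 (a(c, P) = 2*0 = 0)
(29*sqrt(24 - 14))*a(-3*K(3)*(-3), 4) = (29*sqrt(24 - 14))*0 = (29*sqrt(10))*0 = 0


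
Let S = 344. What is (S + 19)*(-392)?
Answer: -142296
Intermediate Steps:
(S + 19)*(-392) = (344 + 19)*(-392) = 363*(-392) = -142296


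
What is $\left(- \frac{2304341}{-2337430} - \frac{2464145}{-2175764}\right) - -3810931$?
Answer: $\frac{9690623746864574497}{2542848023260} \approx 3.8109 \cdot 10^{6}$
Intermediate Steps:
$\left(- \frac{2304341}{-2337430} - \frac{2464145}{-2175764}\right) - -3810931 = \left(\left(-2304341\right) \left(- \frac{1}{2337430}\right) - - \frac{2464145}{2175764}\right) + 3810931 = \left(\frac{2304341}{2337430} + \frac{2464145}{2175764}\right) + 3810931 = \frac{5386734319437}{2542848023260} + 3810931 = \frac{9690623746864574497}{2542848023260}$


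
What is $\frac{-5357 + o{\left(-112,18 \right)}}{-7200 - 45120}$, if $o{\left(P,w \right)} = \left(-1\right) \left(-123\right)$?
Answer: $\frac{2617}{26160} \approx 0.10004$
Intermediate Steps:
$o{\left(P,w \right)} = 123$
$\frac{-5357 + o{\left(-112,18 \right)}}{-7200 - 45120} = \frac{-5357 + 123}{-7200 - 45120} = - \frac{5234}{-52320} = \left(-5234\right) \left(- \frac{1}{52320}\right) = \frac{2617}{26160}$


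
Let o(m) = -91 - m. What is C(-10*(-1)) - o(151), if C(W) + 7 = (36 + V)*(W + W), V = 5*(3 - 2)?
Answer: 1055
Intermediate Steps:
V = 5 (V = 5*1 = 5)
C(W) = -7 + 82*W (C(W) = -7 + (36 + 5)*(W + W) = -7 + 41*(2*W) = -7 + 82*W)
C(-10*(-1)) - o(151) = (-7 + 82*(-10*(-1))) - (-91 - 1*151) = (-7 + 82*10) - (-91 - 151) = (-7 + 820) - 1*(-242) = 813 + 242 = 1055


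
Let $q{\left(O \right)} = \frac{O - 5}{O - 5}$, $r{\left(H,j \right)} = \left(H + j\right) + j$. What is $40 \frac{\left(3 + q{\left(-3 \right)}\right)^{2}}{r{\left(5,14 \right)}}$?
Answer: $\frac{640}{33} \approx 19.394$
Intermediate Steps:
$r{\left(H,j \right)} = H + 2 j$
$q{\left(O \right)} = 1$ ($q{\left(O \right)} = \frac{-5 + O}{-5 + O} = 1$)
$40 \frac{\left(3 + q{\left(-3 \right)}\right)^{2}}{r{\left(5,14 \right)}} = 40 \frac{\left(3 + 1\right)^{2}}{5 + 2 \cdot 14} = 40 \frac{4^{2}}{5 + 28} = 40 \cdot \frac{16}{33} = \frac{640}{33}$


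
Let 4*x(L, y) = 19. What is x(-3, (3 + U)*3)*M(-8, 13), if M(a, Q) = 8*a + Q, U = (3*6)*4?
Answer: -969/4 ≈ -242.25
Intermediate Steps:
U = 72 (U = 18*4 = 72)
x(L, y) = 19/4 (x(L, y) = (1/4)*19 = 19/4)
M(a, Q) = Q + 8*a
x(-3, (3 + U)*3)*M(-8, 13) = 19*(13 + 8*(-8))/4 = 19*(13 - 64)/4 = (19/4)*(-51) = -969/4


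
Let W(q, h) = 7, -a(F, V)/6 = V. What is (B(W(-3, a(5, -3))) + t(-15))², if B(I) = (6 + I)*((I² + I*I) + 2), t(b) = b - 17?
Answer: 1607824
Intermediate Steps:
a(F, V) = -6*V
t(b) = -17 + b
B(I) = (2 + 2*I²)*(6 + I) (B(I) = (6 + I)*((I² + I²) + 2) = (6 + I)*(2*I² + 2) = (6 + I)*(2 + 2*I²) = (2 + 2*I²)*(6 + I))
(B(W(-3, a(5, -3))) + t(-15))² = ((12 + 2*7 + 2*7³ + 12*7²) + (-17 - 15))² = ((12 + 14 + 2*343 + 12*49) - 32)² = ((12 + 14 + 686 + 588) - 32)² = (1300 - 32)² = 1268² = 1607824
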